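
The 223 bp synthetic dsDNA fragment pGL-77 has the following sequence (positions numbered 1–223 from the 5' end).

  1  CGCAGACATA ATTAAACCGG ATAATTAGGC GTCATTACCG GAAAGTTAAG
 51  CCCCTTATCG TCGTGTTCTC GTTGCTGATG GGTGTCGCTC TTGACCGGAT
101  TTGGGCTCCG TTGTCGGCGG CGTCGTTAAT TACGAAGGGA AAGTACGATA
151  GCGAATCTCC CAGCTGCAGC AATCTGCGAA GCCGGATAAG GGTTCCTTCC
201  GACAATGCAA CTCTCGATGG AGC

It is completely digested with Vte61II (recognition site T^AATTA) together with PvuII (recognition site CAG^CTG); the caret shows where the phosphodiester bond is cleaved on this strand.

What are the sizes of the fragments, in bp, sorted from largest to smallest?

Vte61II sites (TAATTA) start at positions 9, 22, 127.
Vte61II cuts after the first base of each site, so after positions 9, 22, 127.
The PvuII site (CAGCTG) starts at position 161.
PvuII cuts after base 3 of each site, so after position 163.
Combined cut positions: 9, 22, 127, 163.
Linear molecule, 4 cuts → 5 fragments:
  1–9 → 9 bp
  10–22 → 13 bp
  23–127 → 105 bp
  128–163 → 36 bp
  164–223 → 60 bp
Sorted largest to smallest: 105, 60, 36, 13, 9 bp.

105, 60, 36, 13, 9 bp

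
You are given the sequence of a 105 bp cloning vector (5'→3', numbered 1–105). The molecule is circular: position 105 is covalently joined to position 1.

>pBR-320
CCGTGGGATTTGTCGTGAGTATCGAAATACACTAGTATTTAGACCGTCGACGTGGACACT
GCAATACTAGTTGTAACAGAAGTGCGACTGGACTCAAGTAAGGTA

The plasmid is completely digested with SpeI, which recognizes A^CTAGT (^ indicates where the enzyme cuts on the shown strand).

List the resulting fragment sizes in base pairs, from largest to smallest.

70, 35 bp

SpeI sites (ACTAGT) start at positions 31, 66.
SpeI cuts after the first base of each site, so after positions 31, 66.
Circular molecule, 2 cuts → 2 fragments:
  32–66 → 35 bp
  67–105 then 1–31 → 39 + 31 = 70 bp
Sorted largest to smallest: 70, 35 bp.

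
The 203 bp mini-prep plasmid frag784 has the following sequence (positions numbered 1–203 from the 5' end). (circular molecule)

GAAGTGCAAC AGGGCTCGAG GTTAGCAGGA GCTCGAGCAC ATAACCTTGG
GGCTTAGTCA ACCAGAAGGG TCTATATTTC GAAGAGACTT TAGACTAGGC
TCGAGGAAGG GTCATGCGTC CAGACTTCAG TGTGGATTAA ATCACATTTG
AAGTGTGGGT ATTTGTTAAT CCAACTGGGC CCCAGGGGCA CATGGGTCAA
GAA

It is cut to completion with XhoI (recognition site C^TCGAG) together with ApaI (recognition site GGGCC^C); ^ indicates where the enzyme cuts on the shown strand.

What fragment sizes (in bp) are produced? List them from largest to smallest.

XhoI sites (CTCGAG) start at positions 15, 32, 100.
XhoI cuts after the first base of each site, so after positions 15, 32, 100.
The ApaI site (GGGCCC) starts at position 177.
ApaI cuts after base 5 of each site (before the last base), so after position 181.
Combined cut positions: 15, 32, 100, 181.
Circular molecule, 4 cuts → 4 fragments:
  16–32 → 17 bp
  33–100 → 68 bp
  101–181 → 81 bp
  182–203 then 1–15 → 22 + 15 = 37 bp
Sorted largest to smallest: 81, 68, 37, 17 bp.

81, 68, 37, 17 bp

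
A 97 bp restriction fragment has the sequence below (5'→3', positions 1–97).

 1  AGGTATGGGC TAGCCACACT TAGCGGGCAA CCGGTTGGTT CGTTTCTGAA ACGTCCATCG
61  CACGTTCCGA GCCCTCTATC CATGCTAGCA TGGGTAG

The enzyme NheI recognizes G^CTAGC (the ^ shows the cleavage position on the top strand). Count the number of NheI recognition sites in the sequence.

2

GCTAGC occurs starting at positions 9, 84.
NheI cuts at 2 sites.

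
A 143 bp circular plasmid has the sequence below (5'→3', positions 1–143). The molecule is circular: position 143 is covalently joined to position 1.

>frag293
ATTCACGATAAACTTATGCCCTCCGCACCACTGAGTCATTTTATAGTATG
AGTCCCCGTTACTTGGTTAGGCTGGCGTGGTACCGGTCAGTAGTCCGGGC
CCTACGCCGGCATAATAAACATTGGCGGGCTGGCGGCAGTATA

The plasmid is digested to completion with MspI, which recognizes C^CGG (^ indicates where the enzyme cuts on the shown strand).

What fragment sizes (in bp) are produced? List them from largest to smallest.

MspI sites (CCGG) start at positions 83, 95, 107.
MspI cuts after the first base of each site, so after positions 83, 95, 107.
Circular molecule, 3 cuts → 3 fragments:
  84–95 → 12 bp
  96–107 → 12 bp
  108–143 then 1–83 → 36 + 83 = 119 bp
Sorted largest to smallest: 119, 12, 12 bp.

119, 12, 12 bp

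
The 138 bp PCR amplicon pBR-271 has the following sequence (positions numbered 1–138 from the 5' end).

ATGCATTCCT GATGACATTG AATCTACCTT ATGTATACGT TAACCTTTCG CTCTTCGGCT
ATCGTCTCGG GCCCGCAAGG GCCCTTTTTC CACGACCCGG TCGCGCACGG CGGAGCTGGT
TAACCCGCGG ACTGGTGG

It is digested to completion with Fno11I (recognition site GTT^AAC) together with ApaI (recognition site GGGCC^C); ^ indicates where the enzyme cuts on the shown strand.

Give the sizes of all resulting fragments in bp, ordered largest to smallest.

Fno11I sites (GTTAAC) start at positions 39, 119.
Fno11I cuts after base 3 of each site, so after positions 41, 121.
ApaI sites (GGGCCC) start at positions 69, 79.
ApaI cuts after base 5 of each site (before the last base), so after positions 73, 83.
Combined cut positions: 41, 73, 83, 121.
Linear molecule, 4 cuts → 5 fragments:
  1–41 → 41 bp
  42–73 → 32 bp
  74–83 → 10 bp
  84–121 → 38 bp
  122–138 → 17 bp
Sorted largest to smallest: 41, 38, 32, 17, 10 bp.

41, 38, 32, 17, 10 bp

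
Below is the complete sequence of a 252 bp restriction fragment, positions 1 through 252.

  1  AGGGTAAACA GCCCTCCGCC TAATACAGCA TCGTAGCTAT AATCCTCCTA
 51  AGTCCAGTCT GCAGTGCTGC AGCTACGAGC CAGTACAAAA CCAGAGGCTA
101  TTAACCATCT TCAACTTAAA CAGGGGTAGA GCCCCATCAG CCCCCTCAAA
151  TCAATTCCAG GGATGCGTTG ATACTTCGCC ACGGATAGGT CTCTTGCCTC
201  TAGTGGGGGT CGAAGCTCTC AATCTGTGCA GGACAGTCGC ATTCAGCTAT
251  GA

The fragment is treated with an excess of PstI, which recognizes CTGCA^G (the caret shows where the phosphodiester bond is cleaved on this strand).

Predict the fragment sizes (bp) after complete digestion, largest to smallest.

181, 63, 8 bp

PstI sites (CTGCAG) start at positions 59, 67.
PstI cuts after base 5 of each site (before the last base), so after positions 63, 71.
Linear molecule, 2 cuts → 3 fragments:
  1–63 → 63 bp
  64–71 → 8 bp
  72–252 → 181 bp
Sorted largest to smallest: 181, 63, 8 bp.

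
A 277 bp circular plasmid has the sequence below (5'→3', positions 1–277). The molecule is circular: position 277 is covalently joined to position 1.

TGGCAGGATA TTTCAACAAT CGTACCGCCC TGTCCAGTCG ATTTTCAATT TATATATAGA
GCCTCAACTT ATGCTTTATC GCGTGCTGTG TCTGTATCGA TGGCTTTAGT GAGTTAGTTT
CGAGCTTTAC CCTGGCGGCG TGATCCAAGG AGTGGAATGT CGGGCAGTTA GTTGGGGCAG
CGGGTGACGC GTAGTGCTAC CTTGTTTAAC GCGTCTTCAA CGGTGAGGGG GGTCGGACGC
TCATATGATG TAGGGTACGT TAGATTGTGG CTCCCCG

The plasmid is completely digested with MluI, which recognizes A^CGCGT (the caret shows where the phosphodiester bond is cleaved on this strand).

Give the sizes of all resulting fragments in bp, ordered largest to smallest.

255, 22 bp

MluI sites (ACGCGT) start at positions 187, 209.
MluI cuts after the first base of each site, so after positions 187, 209.
Circular molecule, 2 cuts → 2 fragments:
  188–209 → 22 bp
  210–277 then 1–187 → 68 + 187 = 255 bp
Sorted largest to smallest: 255, 22 bp.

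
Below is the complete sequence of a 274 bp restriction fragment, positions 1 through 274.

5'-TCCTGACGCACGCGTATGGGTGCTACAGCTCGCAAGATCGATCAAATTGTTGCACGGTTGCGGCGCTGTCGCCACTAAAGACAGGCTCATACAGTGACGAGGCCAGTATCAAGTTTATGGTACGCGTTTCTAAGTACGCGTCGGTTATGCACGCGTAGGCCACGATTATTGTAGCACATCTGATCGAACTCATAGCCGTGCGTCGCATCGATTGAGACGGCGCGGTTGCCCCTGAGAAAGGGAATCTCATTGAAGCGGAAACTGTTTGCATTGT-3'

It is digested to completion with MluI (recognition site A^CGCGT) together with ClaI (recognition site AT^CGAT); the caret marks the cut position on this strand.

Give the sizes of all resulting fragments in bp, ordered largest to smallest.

MluI sites (ACGCGT) start at positions 10, 122, 136, 151.
MluI cuts after the first base of each site, so after positions 10, 122, 136, 151.
ClaI sites (ATCGAT) start at positions 37, 207.
ClaI cuts after base 2 of each site, so after positions 38, 208.
Combined cut positions: 10, 38, 122, 136, 151, 208.
Linear molecule, 6 cuts → 7 fragments:
  1–10 → 10 bp
  11–38 → 28 bp
  39–122 → 84 bp
  123–136 → 14 bp
  137–151 → 15 bp
  152–208 → 57 bp
  209–274 → 66 bp
Sorted largest to smallest: 84, 66, 57, 28, 15, 14, 10 bp.

84, 66, 57, 28, 15, 14, 10 bp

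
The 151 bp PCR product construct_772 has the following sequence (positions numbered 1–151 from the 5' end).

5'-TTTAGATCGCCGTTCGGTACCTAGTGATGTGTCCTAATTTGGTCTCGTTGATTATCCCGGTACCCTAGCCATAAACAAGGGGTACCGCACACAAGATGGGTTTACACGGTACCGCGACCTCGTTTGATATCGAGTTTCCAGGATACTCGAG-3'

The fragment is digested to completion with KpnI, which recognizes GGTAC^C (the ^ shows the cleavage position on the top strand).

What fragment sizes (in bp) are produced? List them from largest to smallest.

KpnI sites (GGTACC) start at positions 16, 59, 81, 108.
KpnI cuts after base 5 of each site (before the last base), so after positions 20, 63, 85, 112.
Linear molecule, 4 cuts → 5 fragments:
  1–20 → 20 bp
  21–63 → 43 bp
  64–85 → 22 bp
  86–112 → 27 bp
  113–151 → 39 bp
Sorted largest to smallest: 43, 39, 27, 22, 20 bp.

43, 39, 27, 22, 20 bp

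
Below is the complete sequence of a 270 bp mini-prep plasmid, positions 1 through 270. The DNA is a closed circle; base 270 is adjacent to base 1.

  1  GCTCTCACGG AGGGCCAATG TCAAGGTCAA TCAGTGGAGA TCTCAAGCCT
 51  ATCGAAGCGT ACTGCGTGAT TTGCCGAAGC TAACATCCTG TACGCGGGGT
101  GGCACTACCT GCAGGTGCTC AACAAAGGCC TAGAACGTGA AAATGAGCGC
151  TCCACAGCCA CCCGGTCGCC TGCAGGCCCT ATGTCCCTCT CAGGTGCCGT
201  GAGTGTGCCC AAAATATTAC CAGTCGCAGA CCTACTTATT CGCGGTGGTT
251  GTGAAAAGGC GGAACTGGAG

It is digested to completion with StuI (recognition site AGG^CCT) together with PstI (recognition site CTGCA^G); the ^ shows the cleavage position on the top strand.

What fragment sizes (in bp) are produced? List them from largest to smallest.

209, 46, 15 bp

The StuI site (AGGCCT) starts at position 126.
StuI cuts after base 3 of each site, so after position 128.
PstI sites (CTGCAG) start at positions 109, 170.
PstI cuts after base 5 of each site (before the last base), so after positions 113, 174.
Combined cut positions: 113, 128, 174.
Circular molecule, 3 cuts → 3 fragments:
  114–128 → 15 bp
  129–174 → 46 bp
  175–270 then 1–113 → 96 + 113 = 209 bp
Sorted largest to smallest: 209, 46, 15 bp.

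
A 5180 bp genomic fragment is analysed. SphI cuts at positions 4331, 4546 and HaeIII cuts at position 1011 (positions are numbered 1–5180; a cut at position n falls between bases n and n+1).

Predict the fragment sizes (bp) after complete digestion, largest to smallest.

3320, 1011, 634, 215 bp

Combined cut positions (sorted): 1011, 4331, 4546.
Linear molecule, 3 cuts → 4 fragments:
  1011 − 0 = 1011 bp
  4331 − 1011 = 3320 bp
  4546 − 4331 = 215 bp
  5180 − 4546 = 634 bp
Sorted largest to smallest: 3320, 1011, 634, 215 bp.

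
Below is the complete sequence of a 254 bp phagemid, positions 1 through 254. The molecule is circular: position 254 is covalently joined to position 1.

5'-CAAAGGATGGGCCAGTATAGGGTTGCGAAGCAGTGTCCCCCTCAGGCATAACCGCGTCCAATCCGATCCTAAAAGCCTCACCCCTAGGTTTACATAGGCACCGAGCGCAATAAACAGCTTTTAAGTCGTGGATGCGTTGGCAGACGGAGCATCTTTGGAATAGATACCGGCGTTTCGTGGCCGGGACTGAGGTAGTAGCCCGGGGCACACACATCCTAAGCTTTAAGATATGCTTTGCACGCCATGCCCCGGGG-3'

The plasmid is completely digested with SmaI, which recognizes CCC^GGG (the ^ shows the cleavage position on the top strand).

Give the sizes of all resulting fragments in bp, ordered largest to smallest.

SmaI sites (CCCGGG) start at positions 199, 248.
SmaI cuts after base 3 of each site, so after positions 201, 250.
Circular molecule, 2 cuts → 2 fragments:
  202–250 → 49 bp
  251–254 then 1–201 → 4 + 201 = 205 bp
Sorted largest to smallest: 205, 49 bp.

205, 49 bp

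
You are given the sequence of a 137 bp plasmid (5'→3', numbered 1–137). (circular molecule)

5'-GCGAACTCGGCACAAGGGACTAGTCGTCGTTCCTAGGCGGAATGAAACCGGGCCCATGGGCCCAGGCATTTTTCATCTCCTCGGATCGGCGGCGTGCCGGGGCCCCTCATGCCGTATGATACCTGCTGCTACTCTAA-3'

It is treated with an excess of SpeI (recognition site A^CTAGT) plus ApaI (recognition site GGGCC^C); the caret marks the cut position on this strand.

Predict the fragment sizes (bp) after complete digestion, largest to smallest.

52, 42, 35, 8 bp

The SpeI site (ACTAGT) starts at position 19.
SpeI cuts after the first base of each site, so after position 19.
ApaI sites (GGGCCC) start at positions 50, 58, 100.
ApaI cuts after base 5 of each site (before the last base), so after positions 54, 62, 104.
Combined cut positions: 19, 54, 62, 104.
Circular molecule, 4 cuts → 4 fragments:
  20–54 → 35 bp
  55–62 → 8 bp
  63–104 → 42 bp
  105–137 then 1–19 → 33 + 19 = 52 bp
Sorted largest to smallest: 52, 42, 35, 8 bp.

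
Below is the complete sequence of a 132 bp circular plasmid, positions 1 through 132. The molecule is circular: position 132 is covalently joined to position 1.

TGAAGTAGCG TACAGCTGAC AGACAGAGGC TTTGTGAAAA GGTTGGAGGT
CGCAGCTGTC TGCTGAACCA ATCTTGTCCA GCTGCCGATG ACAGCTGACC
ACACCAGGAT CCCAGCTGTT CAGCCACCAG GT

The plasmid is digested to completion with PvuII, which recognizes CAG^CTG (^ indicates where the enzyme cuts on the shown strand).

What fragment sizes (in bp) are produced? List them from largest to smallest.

PvuII sites (CAGCTG) start at positions 13, 53, 79, 92, 113.
PvuII cuts after base 3 of each site, so after positions 15, 55, 81, 94, 115.
Circular molecule, 5 cuts → 5 fragments:
  16–55 → 40 bp
  56–81 → 26 bp
  82–94 → 13 bp
  95–115 → 21 bp
  116–132 then 1–15 → 17 + 15 = 32 bp
Sorted largest to smallest: 40, 32, 26, 21, 13 bp.

40, 32, 26, 21, 13 bp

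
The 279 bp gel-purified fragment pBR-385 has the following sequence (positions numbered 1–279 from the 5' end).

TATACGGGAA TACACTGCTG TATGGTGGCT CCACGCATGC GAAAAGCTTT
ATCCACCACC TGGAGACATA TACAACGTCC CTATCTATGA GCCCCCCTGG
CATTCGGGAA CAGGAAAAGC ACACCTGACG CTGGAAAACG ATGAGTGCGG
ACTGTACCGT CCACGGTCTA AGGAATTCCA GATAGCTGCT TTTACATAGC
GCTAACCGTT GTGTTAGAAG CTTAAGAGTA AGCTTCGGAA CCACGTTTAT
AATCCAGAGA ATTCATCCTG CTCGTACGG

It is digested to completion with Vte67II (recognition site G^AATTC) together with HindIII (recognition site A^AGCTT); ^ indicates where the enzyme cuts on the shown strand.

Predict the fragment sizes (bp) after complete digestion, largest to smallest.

129, 45, 44, 29, 20, 12 bp

Vte67II sites (GAATTC) start at positions 173, 259.
Vte67II cuts after the first base of each site, so after positions 173, 259.
HindIII sites (AAGCTT) start at positions 44, 218, 230.
HindIII cuts after the first base of each site, so after positions 44, 218, 230.
Combined cut positions: 44, 173, 218, 230, 259.
Linear molecule, 5 cuts → 6 fragments:
  1–44 → 44 bp
  45–173 → 129 bp
  174–218 → 45 bp
  219–230 → 12 bp
  231–259 → 29 bp
  260–279 → 20 bp
Sorted largest to smallest: 129, 45, 44, 29, 20, 12 bp.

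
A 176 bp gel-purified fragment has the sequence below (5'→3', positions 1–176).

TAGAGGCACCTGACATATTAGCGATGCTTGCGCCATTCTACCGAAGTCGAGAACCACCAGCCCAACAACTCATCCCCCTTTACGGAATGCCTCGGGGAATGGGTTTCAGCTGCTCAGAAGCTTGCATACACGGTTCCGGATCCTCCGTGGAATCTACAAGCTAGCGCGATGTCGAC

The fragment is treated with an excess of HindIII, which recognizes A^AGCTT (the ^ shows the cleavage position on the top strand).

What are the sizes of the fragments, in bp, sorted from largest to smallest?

118, 58 bp

The HindIII site (AAGCTT) starts at position 118.
HindIII cuts after the first base of each site, so after position 118.
Linear molecule, 1 cut → 2 fragments:
  1–118 → 118 bp
  119–176 → 58 bp
Sorted largest to smallest: 118, 58 bp.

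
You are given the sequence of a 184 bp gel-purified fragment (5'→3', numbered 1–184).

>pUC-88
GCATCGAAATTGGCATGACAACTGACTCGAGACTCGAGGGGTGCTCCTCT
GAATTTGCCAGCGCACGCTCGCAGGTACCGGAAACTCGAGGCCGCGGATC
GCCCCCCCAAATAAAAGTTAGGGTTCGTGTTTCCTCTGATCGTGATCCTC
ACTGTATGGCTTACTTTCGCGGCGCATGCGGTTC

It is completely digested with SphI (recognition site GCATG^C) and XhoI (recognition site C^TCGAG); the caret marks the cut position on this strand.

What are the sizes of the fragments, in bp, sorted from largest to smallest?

93, 52, 26, 7, 6 bp

The SphI site (GCATGC) starts at position 174.
SphI cuts after base 5 of each site (before the last base), so after position 178.
XhoI sites (CTCGAG) start at positions 26, 33, 85.
XhoI cuts after the first base of each site, so after positions 26, 33, 85.
Combined cut positions: 26, 33, 85, 178.
Linear molecule, 4 cuts → 5 fragments:
  1–26 → 26 bp
  27–33 → 7 bp
  34–85 → 52 bp
  86–178 → 93 bp
  179–184 → 6 bp
Sorted largest to smallest: 93, 52, 26, 7, 6 bp.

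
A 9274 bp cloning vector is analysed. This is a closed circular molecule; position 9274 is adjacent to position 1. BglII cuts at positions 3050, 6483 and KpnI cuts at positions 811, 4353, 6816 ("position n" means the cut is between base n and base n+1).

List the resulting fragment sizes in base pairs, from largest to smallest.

3269, 2239, 2130, 1303, 333 bp

Combined cut positions (sorted): 811, 3050, 4353, 6483, 6816.
Circular molecule, 5 cuts → 5 fragments:
  3050 − 811 = 2239 bp
  4353 − 3050 = 1303 bp
  6483 − 4353 = 2130 bp
  6816 − 6483 = 333 bp
  wrap: 9274 − 6816 + 811 = 3269 bp
Sorted largest to smallest: 3269, 2239, 2130, 1303, 333 bp.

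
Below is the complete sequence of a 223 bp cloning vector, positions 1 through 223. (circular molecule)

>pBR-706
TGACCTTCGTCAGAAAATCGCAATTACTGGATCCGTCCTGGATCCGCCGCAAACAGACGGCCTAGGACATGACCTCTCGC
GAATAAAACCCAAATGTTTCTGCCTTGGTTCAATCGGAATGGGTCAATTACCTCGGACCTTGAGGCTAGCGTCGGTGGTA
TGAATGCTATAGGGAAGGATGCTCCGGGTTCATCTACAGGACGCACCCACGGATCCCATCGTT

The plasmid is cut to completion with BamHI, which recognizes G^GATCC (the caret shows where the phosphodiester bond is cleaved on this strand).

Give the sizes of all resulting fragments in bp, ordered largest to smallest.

171, 41, 11 bp

BamHI sites (GGATCC) start at positions 29, 40, 211.
BamHI cuts after the first base of each site, so after positions 29, 40, 211.
Circular molecule, 3 cuts → 3 fragments:
  30–40 → 11 bp
  41–211 → 171 bp
  212–223 then 1–29 → 12 + 29 = 41 bp
Sorted largest to smallest: 171, 41, 11 bp.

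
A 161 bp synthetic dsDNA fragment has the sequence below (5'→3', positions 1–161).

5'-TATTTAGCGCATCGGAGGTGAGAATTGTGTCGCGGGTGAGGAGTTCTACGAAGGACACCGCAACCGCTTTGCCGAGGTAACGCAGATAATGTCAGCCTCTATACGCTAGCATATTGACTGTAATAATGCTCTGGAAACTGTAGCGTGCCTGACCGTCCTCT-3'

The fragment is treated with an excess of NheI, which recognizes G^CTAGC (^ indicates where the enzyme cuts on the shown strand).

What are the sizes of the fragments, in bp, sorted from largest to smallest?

The NheI site (GCTAGC) starts at position 105.
NheI cuts after the first base of each site, so after position 105.
Linear molecule, 1 cut → 2 fragments:
  1–105 → 105 bp
  106–161 → 56 bp
Sorted largest to smallest: 105, 56 bp.

105, 56 bp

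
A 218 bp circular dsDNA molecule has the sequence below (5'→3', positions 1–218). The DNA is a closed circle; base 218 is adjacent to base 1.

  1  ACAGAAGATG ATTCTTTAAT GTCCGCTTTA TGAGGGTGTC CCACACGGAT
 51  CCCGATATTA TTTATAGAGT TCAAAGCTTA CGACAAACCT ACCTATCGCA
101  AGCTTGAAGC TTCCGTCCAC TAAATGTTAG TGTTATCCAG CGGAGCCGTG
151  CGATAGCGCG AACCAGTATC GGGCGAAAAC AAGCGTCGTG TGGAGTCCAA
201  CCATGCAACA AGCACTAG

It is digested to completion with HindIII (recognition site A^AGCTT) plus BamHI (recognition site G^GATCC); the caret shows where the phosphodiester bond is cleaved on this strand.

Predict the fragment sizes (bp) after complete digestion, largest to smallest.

158, 27, 26, 7 bp

HindIII sites (AAGCTT) start at positions 74, 100, 107.
HindIII cuts after the first base of each site, so after positions 74, 100, 107.
The BamHI site (GGATCC) starts at position 47.
BamHI cuts after the first base of each site, so after position 47.
Combined cut positions: 47, 74, 100, 107.
Circular molecule, 4 cuts → 4 fragments:
  48–74 → 27 bp
  75–100 → 26 bp
  101–107 → 7 bp
  108–218 then 1–47 → 111 + 47 = 158 bp
Sorted largest to smallest: 158, 27, 26, 7 bp.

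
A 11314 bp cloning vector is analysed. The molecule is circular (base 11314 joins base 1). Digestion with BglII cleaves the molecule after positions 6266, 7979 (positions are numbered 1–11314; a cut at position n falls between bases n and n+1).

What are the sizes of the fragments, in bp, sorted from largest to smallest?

9601, 1713 bp

Circular molecule, 2 cuts → 2 fragments:
  7979 − 6266 = 1713 bp
  wrap: 11314 − 7979 + 6266 = 9601 bp
Sorted largest to smallest: 9601, 1713 bp.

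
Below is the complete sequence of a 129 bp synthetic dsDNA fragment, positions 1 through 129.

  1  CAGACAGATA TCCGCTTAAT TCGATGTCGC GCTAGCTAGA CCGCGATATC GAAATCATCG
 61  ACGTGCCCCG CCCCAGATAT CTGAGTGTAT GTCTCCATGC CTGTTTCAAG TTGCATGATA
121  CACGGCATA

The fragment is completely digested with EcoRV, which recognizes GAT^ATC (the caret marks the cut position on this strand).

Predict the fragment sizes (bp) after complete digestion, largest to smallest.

51, 38, 31, 9 bp

EcoRV sites (GATATC) start at positions 7, 45, 76.
EcoRV cuts after base 3 of each site, so after positions 9, 47, 78.
Linear molecule, 3 cuts → 4 fragments:
  1–9 → 9 bp
  10–47 → 38 bp
  48–78 → 31 bp
  79–129 → 51 bp
Sorted largest to smallest: 51, 38, 31, 9 bp.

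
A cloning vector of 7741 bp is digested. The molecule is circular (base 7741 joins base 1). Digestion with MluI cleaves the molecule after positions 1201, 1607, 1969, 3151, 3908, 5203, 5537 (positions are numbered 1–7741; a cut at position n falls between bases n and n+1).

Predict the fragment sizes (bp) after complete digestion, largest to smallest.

Circular molecule, 7 cuts → 7 fragments:
  1607 − 1201 = 406 bp
  1969 − 1607 = 362 bp
  3151 − 1969 = 1182 bp
  3908 − 3151 = 757 bp
  5203 − 3908 = 1295 bp
  5537 − 5203 = 334 bp
  wrap: 7741 − 5537 + 1201 = 3405 bp
Sorted largest to smallest: 3405, 1295, 1182, 757, 406, 362, 334 bp.

3405, 1295, 1182, 757, 406, 362, 334 bp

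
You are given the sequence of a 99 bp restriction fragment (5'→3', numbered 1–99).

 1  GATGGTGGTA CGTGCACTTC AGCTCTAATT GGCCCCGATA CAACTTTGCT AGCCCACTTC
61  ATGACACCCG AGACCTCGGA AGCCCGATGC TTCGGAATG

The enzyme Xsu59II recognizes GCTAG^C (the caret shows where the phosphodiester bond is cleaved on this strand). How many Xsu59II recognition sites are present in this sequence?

GCTAGC occurs starting at position 48.
Xsu59II cuts at 1 site.

1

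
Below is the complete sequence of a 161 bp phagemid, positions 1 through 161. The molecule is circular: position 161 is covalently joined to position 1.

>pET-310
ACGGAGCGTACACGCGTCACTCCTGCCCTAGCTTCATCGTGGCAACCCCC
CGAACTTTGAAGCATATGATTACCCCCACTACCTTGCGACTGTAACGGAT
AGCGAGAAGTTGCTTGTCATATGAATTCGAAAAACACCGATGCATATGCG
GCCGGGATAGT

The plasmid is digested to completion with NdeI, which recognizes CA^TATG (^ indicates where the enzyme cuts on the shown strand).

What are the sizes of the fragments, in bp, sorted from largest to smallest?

81, 55, 25 bp

NdeI sites (CATATG) start at positions 63, 118, 143.
NdeI cuts after base 2 of each site, so after positions 64, 119, 144.
Circular molecule, 3 cuts → 3 fragments:
  65–119 → 55 bp
  120–144 → 25 bp
  145–161 then 1–64 → 17 + 64 = 81 bp
Sorted largest to smallest: 81, 55, 25 bp.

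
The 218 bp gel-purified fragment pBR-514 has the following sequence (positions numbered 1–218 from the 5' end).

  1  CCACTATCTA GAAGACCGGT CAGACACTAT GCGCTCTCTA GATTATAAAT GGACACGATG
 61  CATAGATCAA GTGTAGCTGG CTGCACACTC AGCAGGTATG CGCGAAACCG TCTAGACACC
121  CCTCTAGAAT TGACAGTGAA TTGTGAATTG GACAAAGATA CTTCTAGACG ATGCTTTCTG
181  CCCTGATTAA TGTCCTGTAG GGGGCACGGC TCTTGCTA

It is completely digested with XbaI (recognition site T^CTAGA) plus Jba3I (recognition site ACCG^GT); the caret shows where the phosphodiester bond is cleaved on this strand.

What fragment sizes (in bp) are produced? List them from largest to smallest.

XbaI sites (TCTAGA) start at positions 7, 37, 111, 123, 163.
XbaI cuts after the first base of each site, so after positions 7, 37, 111, 123, 163.
The Jba3I site (ACCGGT) starts at position 15.
Jba3I cuts after base 4 of each site, so after position 18.
Combined cut positions: 7, 18, 37, 111, 123, 163.
Linear molecule, 6 cuts → 7 fragments:
  1–7 → 7 bp
  8–18 → 11 bp
  19–37 → 19 bp
  38–111 → 74 bp
  112–123 → 12 bp
  124–163 → 40 bp
  164–218 → 55 bp
Sorted largest to smallest: 74, 55, 40, 19, 12, 11, 7 bp.

74, 55, 40, 19, 12, 11, 7 bp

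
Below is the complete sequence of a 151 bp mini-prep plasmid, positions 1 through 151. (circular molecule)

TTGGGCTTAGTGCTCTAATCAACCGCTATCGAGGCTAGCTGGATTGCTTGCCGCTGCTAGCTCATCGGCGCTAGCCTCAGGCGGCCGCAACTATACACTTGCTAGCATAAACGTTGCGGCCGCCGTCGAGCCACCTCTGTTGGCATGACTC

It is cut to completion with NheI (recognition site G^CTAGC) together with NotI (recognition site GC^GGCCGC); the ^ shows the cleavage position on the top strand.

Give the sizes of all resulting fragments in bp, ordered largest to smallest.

NheI sites (GCTAGC) start at positions 34, 56, 70, 101.
NheI cuts after the first base of each site, so after positions 34, 56, 70, 101.
NotI sites (GCGGCCGC) start at positions 81, 116.
NotI cuts after base 2 of each site, so after positions 82, 117.
Combined cut positions: 34, 56, 70, 82, 101, 117.
Circular molecule, 6 cuts → 6 fragments:
  35–56 → 22 bp
  57–70 → 14 bp
  71–82 → 12 bp
  83–101 → 19 bp
  102–117 → 16 bp
  118–151 then 1–34 → 34 + 34 = 68 bp
Sorted largest to smallest: 68, 22, 19, 16, 14, 12 bp.

68, 22, 19, 16, 14, 12 bp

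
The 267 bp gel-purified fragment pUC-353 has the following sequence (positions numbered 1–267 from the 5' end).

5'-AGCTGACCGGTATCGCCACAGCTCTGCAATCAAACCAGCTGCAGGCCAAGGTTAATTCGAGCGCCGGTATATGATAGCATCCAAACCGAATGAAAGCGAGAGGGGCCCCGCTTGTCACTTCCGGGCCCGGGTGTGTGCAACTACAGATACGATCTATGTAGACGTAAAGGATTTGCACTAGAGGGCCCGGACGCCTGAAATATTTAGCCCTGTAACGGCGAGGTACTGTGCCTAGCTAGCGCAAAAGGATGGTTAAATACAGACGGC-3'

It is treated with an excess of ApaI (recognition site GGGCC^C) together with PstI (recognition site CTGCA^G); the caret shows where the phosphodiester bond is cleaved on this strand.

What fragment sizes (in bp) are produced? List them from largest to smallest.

ApaI sites (GGGCCC) start at positions 103, 123, 183.
ApaI cuts after base 5 of each site (before the last base), so after positions 107, 127, 187.
The PstI site (CTGCAG) starts at position 39.
PstI cuts after base 5 of each site (before the last base), so after position 43.
Combined cut positions: 43, 107, 127, 187.
Linear molecule, 4 cuts → 5 fragments:
  1–43 → 43 bp
  44–107 → 64 bp
  108–127 → 20 bp
  128–187 → 60 bp
  188–267 → 80 bp
Sorted largest to smallest: 80, 64, 60, 43, 20 bp.

80, 64, 60, 43, 20 bp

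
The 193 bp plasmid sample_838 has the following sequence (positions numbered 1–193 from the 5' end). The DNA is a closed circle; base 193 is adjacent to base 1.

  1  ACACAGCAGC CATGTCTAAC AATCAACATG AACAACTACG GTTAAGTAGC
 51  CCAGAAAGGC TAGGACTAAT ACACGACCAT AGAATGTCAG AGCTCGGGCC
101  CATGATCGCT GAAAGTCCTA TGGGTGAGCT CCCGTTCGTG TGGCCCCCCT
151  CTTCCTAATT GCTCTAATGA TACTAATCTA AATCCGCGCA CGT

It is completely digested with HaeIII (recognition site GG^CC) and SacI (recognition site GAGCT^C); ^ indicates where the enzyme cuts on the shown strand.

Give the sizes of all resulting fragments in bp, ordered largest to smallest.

HaeIII sites (GGCC) start at positions 97, 142.
HaeIII cuts after base 2 of each site, so after positions 98, 143.
SacI sites (GAGCTC) start at positions 90, 126.
SacI cuts after base 5 of each site (before the last base), so after positions 94, 130.
Combined cut positions: 94, 98, 130, 143.
Circular molecule, 4 cuts → 4 fragments:
  95–98 → 4 bp
  99–130 → 32 bp
  131–143 → 13 bp
  144–193 then 1–94 → 50 + 94 = 144 bp
Sorted largest to smallest: 144, 32, 13, 4 bp.

144, 32, 13, 4 bp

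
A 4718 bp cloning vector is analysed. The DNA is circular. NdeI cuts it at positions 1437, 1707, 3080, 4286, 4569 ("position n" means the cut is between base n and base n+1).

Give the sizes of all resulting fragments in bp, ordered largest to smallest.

Circular molecule, 5 cuts → 5 fragments:
  1707 − 1437 = 270 bp
  3080 − 1707 = 1373 bp
  4286 − 3080 = 1206 bp
  4569 − 4286 = 283 bp
  wrap: 4718 − 4569 + 1437 = 1586 bp
Sorted largest to smallest: 1586, 1373, 1206, 283, 270 bp.

1586, 1373, 1206, 283, 270 bp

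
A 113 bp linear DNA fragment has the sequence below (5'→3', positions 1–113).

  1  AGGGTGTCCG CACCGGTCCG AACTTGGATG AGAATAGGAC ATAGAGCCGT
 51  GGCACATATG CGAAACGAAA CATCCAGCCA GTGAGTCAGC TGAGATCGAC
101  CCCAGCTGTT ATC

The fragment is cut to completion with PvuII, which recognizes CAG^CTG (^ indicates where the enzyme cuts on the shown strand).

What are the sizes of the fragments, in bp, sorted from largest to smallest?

PvuII sites (CAGCTG) start at positions 87, 103.
PvuII cuts after base 3 of each site, so after positions 89, 105.
Linear molecule, 2 cuts → 3 fragments:
  1–89 → 89 bp
  90–105 → 16 bp
  106–113 → 8 bp
Sorted largest to smallest: 89, 16, 8 bp.

89, 16, 8 bp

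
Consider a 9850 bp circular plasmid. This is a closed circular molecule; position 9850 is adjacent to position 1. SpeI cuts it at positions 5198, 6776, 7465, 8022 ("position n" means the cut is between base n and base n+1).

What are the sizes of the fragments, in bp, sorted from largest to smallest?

Circular molecule, 4 cuts → 4 fragments:
  6776 − 5198 = 1578 bp
  7465 − 6776 = 689 bp
  8022 − 7465 = 557 bp
  wrap: 9850 − 8022 + 5198 = 7026 bp
Sorted largest to smallest: 7026, 1578, 689, 557 bp.

7026, 1578, 689, 557 bp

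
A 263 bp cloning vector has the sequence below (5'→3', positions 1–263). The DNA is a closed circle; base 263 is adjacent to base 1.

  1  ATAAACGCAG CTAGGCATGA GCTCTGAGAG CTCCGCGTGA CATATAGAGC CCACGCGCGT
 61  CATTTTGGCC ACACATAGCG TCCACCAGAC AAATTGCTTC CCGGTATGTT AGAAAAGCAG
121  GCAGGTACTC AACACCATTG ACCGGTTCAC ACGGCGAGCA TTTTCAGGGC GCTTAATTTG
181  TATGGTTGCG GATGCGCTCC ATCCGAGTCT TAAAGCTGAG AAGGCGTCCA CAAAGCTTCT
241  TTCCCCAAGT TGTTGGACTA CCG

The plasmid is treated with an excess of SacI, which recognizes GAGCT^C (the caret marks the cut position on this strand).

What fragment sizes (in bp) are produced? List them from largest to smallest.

SacI sites (GAGCTC) start at positions 19, 28.
SacI cuts after base 5 of each site (before the last base), so after positions 23, 32.
Circular molecule, 2 cuts → 2 fragments:
  24–32 → 9 bp
  33–263 then 1–23 → 231 + 23 = 254 bp
Sorted largest to smallest: 254, 9 bp.

254, 9 bp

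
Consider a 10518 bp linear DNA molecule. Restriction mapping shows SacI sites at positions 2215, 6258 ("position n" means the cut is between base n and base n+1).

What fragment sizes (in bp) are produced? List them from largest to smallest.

Linear molecule, 2 cuts → 3 fragments:
  2215 − 0 = 2215 bp
  6258 − 2215 = 4043 bp
  10518 − 6258 = 4260 bp
Sorted largest to smallest: 4260, 4043, 2215 bp.

4260, 4043, 2215 bp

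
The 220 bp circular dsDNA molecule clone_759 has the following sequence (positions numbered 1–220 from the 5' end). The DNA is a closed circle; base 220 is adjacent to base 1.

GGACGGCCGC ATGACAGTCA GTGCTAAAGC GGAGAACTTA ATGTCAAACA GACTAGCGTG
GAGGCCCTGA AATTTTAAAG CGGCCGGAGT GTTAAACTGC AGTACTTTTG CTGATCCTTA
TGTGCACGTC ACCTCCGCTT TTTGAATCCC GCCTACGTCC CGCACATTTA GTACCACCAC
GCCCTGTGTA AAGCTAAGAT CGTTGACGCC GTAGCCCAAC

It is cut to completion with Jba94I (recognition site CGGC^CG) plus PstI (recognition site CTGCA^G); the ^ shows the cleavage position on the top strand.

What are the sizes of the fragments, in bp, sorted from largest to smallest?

126, 77, 17 bp

Jba94I sites (CGGCCG) start at positions 4, 81.
Jba94I cuts after base 4 of each site, so after positions 7, 84.
The PstI site (CTGCAG) starts at position 97.
PstI cuts after base 5 of each site (before the last base), so after position 101.
Combined cut positions: 7, 84, 101.
Circular molecule, 3 cuts → 3 fragments:
  8–84 → 77 bp
  85–101 → 17 bp
  102–220 then 1–7 → 119 + 7 = 126 bp
Sorted largest to smallest: 126, 77, 17 bp.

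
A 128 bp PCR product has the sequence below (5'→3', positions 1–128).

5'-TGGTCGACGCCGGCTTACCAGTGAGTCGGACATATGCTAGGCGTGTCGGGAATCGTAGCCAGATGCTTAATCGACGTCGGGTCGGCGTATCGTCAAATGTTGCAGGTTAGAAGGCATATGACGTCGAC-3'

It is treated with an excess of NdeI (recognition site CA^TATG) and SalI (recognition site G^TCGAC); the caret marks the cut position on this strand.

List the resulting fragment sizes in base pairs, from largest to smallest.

NdeI sites (CATATG) start at positions 31, 115.
NdeI cuts after base 2 of each site, so after positions 32, 116.
SalI sites (GTCGAC) start at positions 3, 123.
SalI cuts after the first base of each site, so after positions 3, 123.
Combined cut positions: 3, 32, 116, 123.
Linear molecule, 4 cuts → 5 fragments:
  1–3 → 3 bp
  4–32 → 29 bp
  33–116 → 84 bp
  117–123 → 7 bp
  124–128 → 5 bp
Sorted largest to smallest: 84, 29, 7, 5, 3 bp.

84, 29, 7, 5, 3 bp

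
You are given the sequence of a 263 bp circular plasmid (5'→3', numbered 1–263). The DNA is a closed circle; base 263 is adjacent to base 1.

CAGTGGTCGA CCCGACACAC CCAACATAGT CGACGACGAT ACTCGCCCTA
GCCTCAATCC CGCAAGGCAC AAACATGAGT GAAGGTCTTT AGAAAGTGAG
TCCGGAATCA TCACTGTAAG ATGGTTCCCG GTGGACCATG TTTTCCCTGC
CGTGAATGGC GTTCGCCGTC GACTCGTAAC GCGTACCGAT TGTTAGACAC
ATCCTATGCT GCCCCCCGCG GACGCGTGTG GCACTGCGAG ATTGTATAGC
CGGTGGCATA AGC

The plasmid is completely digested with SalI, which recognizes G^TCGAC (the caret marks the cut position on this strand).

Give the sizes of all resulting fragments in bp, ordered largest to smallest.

139, 101, 23 bp

SalI sites (GTCGAC) start at positions 6, 29, 168.
SalI cuts after the first base of each site, so after positions 6, 29, 168.
Circular molecule, 3 cuts → 3 fragments:
  7–29 → 23 bp
  30–168 → 139 bp
  169–263 then 1–6 → 95 + 6 = 101 bp
Sorted largest to smallest: 139, 101, 23 bp.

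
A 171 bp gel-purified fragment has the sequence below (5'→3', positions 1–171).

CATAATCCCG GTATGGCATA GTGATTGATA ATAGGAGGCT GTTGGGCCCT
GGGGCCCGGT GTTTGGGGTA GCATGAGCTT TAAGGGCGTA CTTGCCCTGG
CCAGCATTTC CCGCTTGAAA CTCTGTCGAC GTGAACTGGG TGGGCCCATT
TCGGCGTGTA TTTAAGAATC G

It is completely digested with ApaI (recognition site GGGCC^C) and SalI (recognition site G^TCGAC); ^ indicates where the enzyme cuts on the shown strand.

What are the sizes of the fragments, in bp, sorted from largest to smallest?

69, 48, 25, 21, 8 bp

ApaI sites (GGGCCC) start at positions 44, 52, 142.
ApaI cuts after base 5 of each site (before the last base), so after positions 48, 56, 146.
The SalI site (GTCGAC) starts at position 125.
SalI cuts after the first base of each site, so after position 125.
Combined cut positions: 48, 56, 125, 146.
Linear molecule, 4 cuts → 5 fragments:
  1–48 → 48 bp
  49–56 → 8 bp
  57–125 → 69 bp
  126–146 → 21 bp
  147–171 → 25 bp
Sorted largest to smallest: 69, 48, 25, 21, 8 bp.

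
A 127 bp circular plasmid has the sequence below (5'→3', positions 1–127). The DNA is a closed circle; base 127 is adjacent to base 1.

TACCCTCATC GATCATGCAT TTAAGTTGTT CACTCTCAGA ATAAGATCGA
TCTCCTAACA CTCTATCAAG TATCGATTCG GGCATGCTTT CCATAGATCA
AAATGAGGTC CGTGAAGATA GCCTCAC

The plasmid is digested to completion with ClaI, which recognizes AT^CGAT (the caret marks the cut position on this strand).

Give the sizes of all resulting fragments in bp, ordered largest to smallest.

63, 38, 26 bp

ClaI sites (ATCGAT) start at positions 8, 46, 72.
ClaI cuts after base 2 of each site, so after positions 9, 47, 73.
Circular molecule, 3 cuts → 3 fragments:
  10–47 → 38 bp
  48–73 → 26 bp
  74–127 then 1–9 → 54 + 9 = 63 bp
Sorted largest to smallest: 63, 38, 26 bp.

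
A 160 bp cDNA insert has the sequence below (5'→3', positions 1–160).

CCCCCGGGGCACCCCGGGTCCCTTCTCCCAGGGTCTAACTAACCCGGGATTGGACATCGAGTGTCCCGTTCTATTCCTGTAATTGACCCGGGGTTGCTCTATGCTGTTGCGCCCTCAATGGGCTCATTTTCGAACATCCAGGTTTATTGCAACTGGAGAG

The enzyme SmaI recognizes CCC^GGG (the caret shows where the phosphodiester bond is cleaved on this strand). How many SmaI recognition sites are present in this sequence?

CCCGGG occurs starting at positions 3, 13, 43, 87.
SmaI cuts at 4 sites.

4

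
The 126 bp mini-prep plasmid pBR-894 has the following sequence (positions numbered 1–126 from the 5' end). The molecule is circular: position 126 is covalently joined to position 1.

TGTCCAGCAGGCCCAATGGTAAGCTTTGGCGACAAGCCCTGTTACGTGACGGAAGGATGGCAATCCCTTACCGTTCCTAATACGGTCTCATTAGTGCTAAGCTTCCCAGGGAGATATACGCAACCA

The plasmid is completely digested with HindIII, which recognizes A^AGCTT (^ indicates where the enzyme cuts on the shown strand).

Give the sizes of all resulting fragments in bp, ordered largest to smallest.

HindIII sites (AAGCTT) start at positions 21, 99.
HindIII cuts after the first base of each site, so after positions 21, 99.
Circular molecule, 2 cuts → 2 fragments:
  22–99 → 78 bp
  100–126 then 1–21 → 27 + 21 = 48 bp
Sorted largest to smallest: 78, 48 bp.

78, 48 bp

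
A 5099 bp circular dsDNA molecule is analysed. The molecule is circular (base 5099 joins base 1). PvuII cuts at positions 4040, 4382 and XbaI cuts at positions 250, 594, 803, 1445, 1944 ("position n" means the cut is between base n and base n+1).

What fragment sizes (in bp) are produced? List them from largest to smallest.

2096, 967, 642, 499, 344, 342, 209 bp

Combined cut positions (sorted): 250, 594, 803, 1445, 1944, 4040, 4382.
Circular molecule, 7 cuts → 7 fragments:
  594 − 250 = 344 bp
  803 − 594 = 209 bp
  1445 − 803 = 642 bp
  1944 − 1445 = 499 bp
  4040 − 1944 = 2096 bp
  4382 − 4040 = 342 bp
  wrap: 5099 − 4382 + 250 = 967 bp
Sorted largest to smallest: 2096, 967, 642, 499, 344, 342, 209 bp.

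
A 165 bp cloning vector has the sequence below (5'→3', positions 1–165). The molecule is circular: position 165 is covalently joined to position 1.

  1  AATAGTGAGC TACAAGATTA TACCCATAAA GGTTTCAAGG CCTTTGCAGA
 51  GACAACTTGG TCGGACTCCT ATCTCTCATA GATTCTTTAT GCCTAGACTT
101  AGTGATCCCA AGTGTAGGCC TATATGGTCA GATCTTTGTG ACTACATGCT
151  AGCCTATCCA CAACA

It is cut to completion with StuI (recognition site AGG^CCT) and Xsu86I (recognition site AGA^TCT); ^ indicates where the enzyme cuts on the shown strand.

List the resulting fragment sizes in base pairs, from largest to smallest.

StuI sites (AGGCCT) start at positions 38, 116.
StuI cuts after base 3 of each site, so after positions 40, 118.
The Xsu86I site (AGATCT) starts at position 130.
Xsu86I cuts after base 3 of each site, so after position 132.
Combined cut positions: 40, 118, 132.
Circular molecule, 3 cuts → 3 fragments:
  41–118 → 78 bp
  119–132 → 14 bp
  133–165 then 1–40 → 33 + 40 = 73 bp
Sorted largest to smallest: 78, 73, 14 bp.

78, 73, 14 bp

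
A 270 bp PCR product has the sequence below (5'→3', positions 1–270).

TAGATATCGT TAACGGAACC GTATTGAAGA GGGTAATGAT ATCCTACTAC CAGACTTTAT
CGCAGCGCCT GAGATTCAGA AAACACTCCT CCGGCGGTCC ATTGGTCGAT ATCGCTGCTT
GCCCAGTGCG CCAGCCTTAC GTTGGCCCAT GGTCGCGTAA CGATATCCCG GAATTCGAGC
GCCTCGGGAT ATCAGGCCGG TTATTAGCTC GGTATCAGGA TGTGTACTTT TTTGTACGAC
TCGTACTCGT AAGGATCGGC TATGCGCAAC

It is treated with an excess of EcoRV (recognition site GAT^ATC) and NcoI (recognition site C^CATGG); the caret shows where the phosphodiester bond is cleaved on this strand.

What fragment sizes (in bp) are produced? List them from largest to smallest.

EcoRV sites (GATATC) start at positions 3, 38, 108, 162, 188.
EcoRV cuts after base 3 of each site, so after positions 5, 40, 110, 164, 190.
The NcoI site (CCATGG) starts at position 147.
NcoI cuts after the first base of each site, so after position 147.
Combined cut positions: 5, 40, 110, 147, 164, 190.
Linear molecule, 6 cuts → 7 fragments:
  1–5 → 5 bp
  6–40 → 35 bp
  41–110 → 70 bp
  111–147 → 37 bp
  148–164 → 17 bp
  165–190 → 26 bp
  191–270 → 80 bp
Sorted largest to smallest: 80, 70, 37, 35, 26, 17, 5 bp.

80, 70, 37, 35, 26, 17, 5 bp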